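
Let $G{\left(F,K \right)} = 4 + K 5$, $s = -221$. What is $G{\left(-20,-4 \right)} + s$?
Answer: $-237$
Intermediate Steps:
$G{\left(F,K \right)} = 4 + 5 K$
$G{\left(-20,-4 \right)} + s = \left(4 + 5 \left(-4\right)\right) - 221 = \left(4 - 20\right) - 221 = -16 - 221 = -237$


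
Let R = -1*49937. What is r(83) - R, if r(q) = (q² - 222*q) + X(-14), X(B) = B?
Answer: 38386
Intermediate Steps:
r(q) = -14 + q² - 222*q (r(q) = (q² - 222*q) - 14 = -14 + q² - 222*q)
R = -49937
r(83) - R = (-14 + 83² - 222*83) - 1*(-49937) = (-14 + 6889 - 18426) + 49937 = -11551 + 49937 = 38386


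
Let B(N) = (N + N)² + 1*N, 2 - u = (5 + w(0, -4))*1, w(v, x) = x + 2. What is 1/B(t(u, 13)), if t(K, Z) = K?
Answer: ⅓ ≈ 0.33333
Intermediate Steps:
w(v, x) = 2 + x
u = -1 (u = 2 - (5 + (2 - 4)) = 2 - (5 - 2) = 2 - 3 = -1)
B(N) = N + 4*N² (B(N) = (2*N)² + N = 4*N² + N = N + 4*N²)
1/B(t(u, 13)) = 1/(-(1 + 4*(-1))) = 1/(-(1 - 4)) = 1/(-1*(-3)) = 1/3 = ⅓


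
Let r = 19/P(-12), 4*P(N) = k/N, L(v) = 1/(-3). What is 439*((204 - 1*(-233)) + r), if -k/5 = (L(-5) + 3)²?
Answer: 4062067/20 ≈ 2.0310e+5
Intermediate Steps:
L(v) = -⅓
k = -320/9 (k = -5*(-⅓ + 3)² = -5*(8/3)² = -5*64/9 = -320/9 ≈ -35.556)
P(N) = -80/(9*N) (P(N) = (-320/(9*N))/4 = -80/(9*N))
r = 513/20 (r = 19/((-80/9/(-12))) = 19/((-80/9*(-1/12))) = 19/(20/27) = 19*(27/20) = 513/20 ≈ 25.650)
439*((204 - 1*(-233)) + r) = 439*((204 - 1*(-233)) + 513/20) = 439*((204 + 233) + 513/20) = 439*(437 + 513/20) = 439*(9253/20) = 4062067/20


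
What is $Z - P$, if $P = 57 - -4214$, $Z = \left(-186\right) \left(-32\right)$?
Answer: $1681$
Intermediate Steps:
$Z = 5952$
$P = 4271$ ($P = 57 + 4214 = 4271$)
$Z - P = 5952 - 4271 = 1681$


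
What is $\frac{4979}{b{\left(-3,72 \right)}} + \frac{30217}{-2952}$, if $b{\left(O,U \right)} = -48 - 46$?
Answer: $- \frac{213883}{3384} \approx -63.204$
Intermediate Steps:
$b{\left(O,U \right)} = -94$
$\frac{4979}{b{\left(-3,72 \right)}} + \frac{30217}{-2952} = \frac{4979}{-94} + \frac{30217}{-2952} = 4979 \left(- \frac{1}{94}\right) + 30217 \left(- \frac{1}{2952}\right) = - \frac{4979}{94} - \frac{737}{72} = - \frac{213883}{3384}$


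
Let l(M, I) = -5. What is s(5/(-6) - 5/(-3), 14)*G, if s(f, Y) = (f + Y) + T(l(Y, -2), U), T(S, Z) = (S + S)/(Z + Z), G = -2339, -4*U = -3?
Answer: -114611/6 ≈ -19102.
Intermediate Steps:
U = ¾ (U = -¼*(-3) = ¾ ≈ 0.75000)
T(S, Z) = S/Z (T(S, Z) = (2*S)/((2*Z)) = (2*S)*(1/(2*Z)) = S/Z)
s(f, Y) = -20/3 + Y + f (s(f, Y) = (f + Y) - 5/¾ = (Y + f) - 5*4/3 = (Y + f) - 20/3 = -20/3 + Y + f)
s(5/(-6) - 5/(-3), 14)*G = (-20/3 + 14 + (5/(-6) - 5/(-3)))*(-2339) = (-20/3 + 14 + (5*(-⅙) - 5*(-⅓)))*(-2339) = (-20/3 + 14 + (-⅚ + 5/3))*(-2339) = (-20/3 + 14 + ⅚)*(-2339) = (49/6)*(-2339) = -114611/6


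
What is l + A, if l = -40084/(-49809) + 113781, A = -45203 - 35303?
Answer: 1657434559/49809 ≈ 33276.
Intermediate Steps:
A = -80506
l = 5667357913/49809 (l = -40084*(-1/49809) + 113781 = 40084/49809 + 113781 = 5667357913/49809 ≈ 1.1378e+5)
l + A = 5667357913/49809 - 80506 = 1657434559/49809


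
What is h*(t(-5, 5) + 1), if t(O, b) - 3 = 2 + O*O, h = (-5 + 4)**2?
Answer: 31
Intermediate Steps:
h = 1 (h = (-1)**2 = 1)
t(O, b) = 5 + O**2 (t(O, b) = 3 + (2 + O*O) = 3 + (2 + O**2) = 5 + O**2)
h*(t(-5, 5) + 1) = 1*((5 + (-5)**2) + 1) = 1*((5 + 25) + 1) = 1*(30 + 1) = 1*31 = 31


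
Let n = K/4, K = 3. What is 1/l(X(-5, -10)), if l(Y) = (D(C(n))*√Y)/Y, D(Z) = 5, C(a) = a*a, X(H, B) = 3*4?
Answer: 2*√3/5 ≈ 0.69282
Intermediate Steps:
X(H, B) = 12
n = ¾ (n = 3/4 = 3*(¼) = ¾ ≈ 0.75000)
C(a) = a²
l(Y) = 5/√Y (l(Y) = (5*√Y)/Y = 5/√Y)
1/l(X(-5, -10)) = 1/(5/√12) = 1/(5*(√3/6)) = 1/(5*√3/6) = 2*√3/5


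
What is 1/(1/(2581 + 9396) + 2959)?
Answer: 11977/35439944 ≈ 0.00033795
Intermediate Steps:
1/(1/(2581 + 9396) + 2959) = 1/(1/11977 + 2959) = 1/(35439944/11977) = 11977/35439944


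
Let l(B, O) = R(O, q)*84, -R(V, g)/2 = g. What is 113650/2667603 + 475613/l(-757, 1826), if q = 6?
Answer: -422877368813/896314608 ≈ -471.80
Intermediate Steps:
R(V, g) = -2*g
l(B, O) = -1008 (l(B, O) = -2*6*84 = -12*84 = -1008)
113650/2667603 + 475613/l(-757, 1826) = 113650/2667603 + 475613/(-1008) = 113650*(1/2667603) + 475613*(-1/1008) = 113650/2667603 - 475613/1008 = -422877368813/896314608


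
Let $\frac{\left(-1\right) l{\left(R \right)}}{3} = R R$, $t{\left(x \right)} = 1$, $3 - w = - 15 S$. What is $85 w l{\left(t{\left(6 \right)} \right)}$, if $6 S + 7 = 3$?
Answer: $1785$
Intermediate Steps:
$S = - \frac{2}{3}$ ($S = - \frac{7}{6} + \frac{1}{6} \cdot 3 = - \frac{7}{6} + \frac{1}{2} = - \frac{2}{3} \approx -0.66667$)
$w = -7$ ($w = 3 - \left(-15\right) \left(- \frac{2}{3}\right) = 3 - 10 = -7$)
$l{\left(R \right)} = - 3 R^{2}$ ($l{\left(R \right)} = - 3 R R = - 3 R^{2}$)
$85 w l{\left(t{\left(6 \right)} \right)} = 85 \left(-7\right) \left(- 3 \cdot 1^{2}\right) = - 595 \left(\left(-3\right) 1\right) = \left(-595\right) \left(-3\right) = 1785$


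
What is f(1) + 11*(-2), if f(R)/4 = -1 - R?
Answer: -30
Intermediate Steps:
f(R) = -4 - 4*R (f(R) = 4*(-1 - R) = -4 - 4*R)
f(1) + 11*(-2) = (-4 - 4*1) + 11*(-2) = (-4 - 4) - 22 = -8 - 22 = -30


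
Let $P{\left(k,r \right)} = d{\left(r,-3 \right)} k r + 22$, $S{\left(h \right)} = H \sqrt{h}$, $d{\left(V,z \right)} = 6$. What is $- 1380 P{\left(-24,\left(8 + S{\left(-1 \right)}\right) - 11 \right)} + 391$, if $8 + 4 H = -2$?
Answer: $-626129 - 496800 i \approx -6.2613 \cdot 10^{5} - 4.968 \cdot 10^{5} i$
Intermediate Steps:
$H = - \frac{5}{2}$ ($H = -2 + \frac{1}{4} \left(-2\right) = -2 - \frac{1}{2} = - \frac{5}{2} \approx -2.5$)
$S{\left(h \right)} = - \frac{5 \sqrt{h}}{2}$
$P{\left(k,r \right)} = 22 + 6 k r$ ($P{\left(k,r \right)} = 6 k r + 22 = 22 + 6 k r$)
$- 1380 P{\left(-24,\left(8 + S{\left(-1 \right)}\right) - 11 \right)} + 391 = - 1380 \left(22 + 6 \left(-24\right) \left(\left(8 - \frac{5 \sqrt{-1}}{2}\right) - 11\right)\right) + 391 = - 1380 \left(22 + 6 \left(-24\right) \left(\left(8 - \frac{5 i}{2}\right) - 11\right)\right) + 391 = - 1380 \left(22 + 6 \left(-24\right) \left(-3 - \frac{5 i}{2}\right)\right) + 391 = - 1380 \left(22 + \left(432 + 360 i\right)\right) + 391 = - 1380 \left(454 + 360 i\right) + 391 = \left(-626520 - 496800 i\right) + 391 = -626129 - 496800 i$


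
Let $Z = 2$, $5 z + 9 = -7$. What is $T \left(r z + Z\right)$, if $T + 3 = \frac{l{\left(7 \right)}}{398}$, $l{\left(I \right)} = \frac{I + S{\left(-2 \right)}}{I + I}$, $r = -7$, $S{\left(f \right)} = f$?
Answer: $- \frac{1019371}{13930} \approx -73.178$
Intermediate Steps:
$z = - \frac{16}{5}$ ($z = - \frac{9}{5} + \frac{1}{5} \left(-7\right) = - \frac{9}{5} - \frac{7}{5} = - \frac{16}{5} \approx -3.2$)
$l{\left(I \right)} = \frac{-2 + I}{2 I}$ ($l{\left(I \right)} = \frac{I - 2}{I + I} = \frac{-2 + I}{2 I}$)
$T = - \frac{16711}{5572}$ ($T = -3 + \frac{\frac{1}{2} \cdot \frac{1}{7} \left(-2 + 7\right)}{398} = -3 + \frac{1}{2} \cdot \frac{1}{7} \cdot 5 \cdot \frac{1}{398} = -3 + \frac{5}{14} \cdot \frac{1}{398} = -3 + \frac{5}{5572} = - \frac{16711}{5572} \approx -2.9991$)
$T \left(r z + Z\right) = - \frac{16711 \left(\left(-7\right) \left(- \frac{16}{5}\right) + 2\right)}{5572} = - \frac{16711 \left(\frac{112}{5} + 2\right)}{5572} = \left(- \frac{16711}{5572}\right) \frac{122}{5} = - \frac{1019371}{13930}$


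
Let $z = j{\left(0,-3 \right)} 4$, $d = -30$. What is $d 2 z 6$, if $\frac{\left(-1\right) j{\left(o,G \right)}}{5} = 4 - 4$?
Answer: $0$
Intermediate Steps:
$j{\left(o,G \right)} = 0$ ($j{\left(o,G \right)} = - 5 \left(4 - 4\right) = \left(-5\right) 0 = 0$)
$z = 0$ ($z = 0 \cdot 4 = 0$)
$d 2 z 6 = \left(-30\right) 2 \cdot 0 \cdot 6 = \left(-60\right) 0 = 0$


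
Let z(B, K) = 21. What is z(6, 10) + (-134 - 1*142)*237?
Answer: -65391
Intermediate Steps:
z(6, 10) + (-134 - 1*142)*237 = 21 + (-134 - 1*142)*237 = 21 + (-134 - 142)*237 = 21 - 276*237 = 21 - 65412 = -65391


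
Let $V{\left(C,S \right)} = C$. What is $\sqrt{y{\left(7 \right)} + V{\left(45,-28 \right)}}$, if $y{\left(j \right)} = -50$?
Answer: $i \sqrt{5} \approx 2.2361 i$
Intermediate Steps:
$\sqrt{y{\left(7 \right)} + V{\left(45,-28 \right)}} = \sqrt{-50 + 45} = \sqrt{-5} = i \sqrt{5}$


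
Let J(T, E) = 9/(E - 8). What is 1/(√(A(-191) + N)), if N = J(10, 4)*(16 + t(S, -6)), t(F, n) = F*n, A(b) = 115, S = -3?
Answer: √154/77 ≈ 0.16116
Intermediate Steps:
J(T, E) = 9/(-8 + E)
N = -153/2 (N = (9/(-8 + 4))*(16 - 3*(-6)) = (9/(-4))*(16 + 18) = (9*(-¼))*34 = -9/4*34 = -153/2 ≈ -76.500)
1/(√(A(-191) + N)) = 1/(√(115 - 153/2)) = 1/(√(77/2)) = 1/(√154/2) = √154/77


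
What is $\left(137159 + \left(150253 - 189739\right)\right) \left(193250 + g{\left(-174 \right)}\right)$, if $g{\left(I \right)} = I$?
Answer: $18858312148$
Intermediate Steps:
$\left(137159 + \left(150253 - 189739\right)\right) \left(193250 + g{\left(-174 \right)}\right) = \left(137159 + \left(150253 - 189739\right)\right) \left(193250 - 174\right) = \left(137159 + \left(150253 - 189739\right)\right) 193076 = \left(137159 - 39486\right) 193076 = 97673 \cdot 193076 = 18858312148$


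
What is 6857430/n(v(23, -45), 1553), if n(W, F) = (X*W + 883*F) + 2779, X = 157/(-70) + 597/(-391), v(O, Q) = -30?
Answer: 6256261970/1253720339 ≈ 4.9902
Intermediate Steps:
X = -103177/27370 (X = 157*(-1/70) + 597*(-1/391) = -157/70 - 597/391 = -103177/27370 ≈ -3.7697)
n(W, F) = 2779 + 883*F - 103177*W/27370 (n(W, F) = (-103177*W/27370 + 883*F) + 2779 = (883*F - 103177*W/27370) + 2779 = 2779 + 883*F - 103177*W/27370)
6857430/n(v(23, -45), 1553) = 6857430/(2779 + 883*1553 - 103177/27370*(-30)) = 6857430/(2779 + 1371299 + 309531/2737) = 6857430/(3761161017/2737) = 6857430*(2737/3761161017) = 6256261970/1253720339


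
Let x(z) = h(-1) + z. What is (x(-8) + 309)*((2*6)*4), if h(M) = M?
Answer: 14400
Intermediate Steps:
x(z) = -1 + z
(x(-8) + 309)*((2*6)*4) = ((-1 - 8) + 309)*((2*6)*4) = (-9 + 309)*(12*4) = 300*48 = 14400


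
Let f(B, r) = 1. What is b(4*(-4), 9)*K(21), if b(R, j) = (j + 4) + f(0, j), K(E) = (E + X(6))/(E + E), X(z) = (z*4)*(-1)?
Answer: -1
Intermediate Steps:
X(z) = -4*z (X(z) = (4*z)*(-1) = -4*z)
K(E) = (-24 + E)/(2*E) (K(E) = (E - 4*6)/(E + E) = (E - 24)/((2*E)) = (-24 + E)*(1/(2*E)) = (-24 + E)/(2*E))
b(R, j) = 5 + j (b(R, j) = (j + 4) + 1 = (4 + j) + 1 = 5 + j)
b(4*(-4), 9)*K(21) = (5 + 9)*((1/2)*(-24 + 21)/21) = 14*((1/2)*(1/21)*(-3)) = 14*(-1/14) = -1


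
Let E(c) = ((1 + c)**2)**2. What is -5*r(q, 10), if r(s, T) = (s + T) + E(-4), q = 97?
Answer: -940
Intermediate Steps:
E(c) = (1 + c)**4
r(s, T) = 81 + T + s (r(s, T) = (s + T) + (1 - 4)**4 = (T + s) + (-3)**4 = (T + s) + 81 = 81 + T + s)
-5*r(q, 10) = -5*(81 + 10 + 97) = -5*188 = -940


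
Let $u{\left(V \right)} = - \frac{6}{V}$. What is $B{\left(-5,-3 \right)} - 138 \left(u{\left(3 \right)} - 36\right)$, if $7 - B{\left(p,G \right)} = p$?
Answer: $5256$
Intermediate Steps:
$B{\left(p,G \right)} = 7 - p$
$B{\left(-5,-3 \right)} - 138 \left(u{\left(3 \right)} - 36\right) = \left(7 - -5\right) - 138 \left(- \frac{6}{3} - 36\right) = \left(7 + 5\right) - 138 \left(\left(-6\right) \frac{1}{3} - 36\right) = 12 - 138 \left(-2 - 36\right) = 12 - -5244 = 12 + 5244 = 5256$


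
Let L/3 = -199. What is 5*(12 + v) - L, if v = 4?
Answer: 677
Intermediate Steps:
L = -597 (L = 3*(-199) = -597)
5*(12 + v) - L = 5*(12 + 4) - 1*(-597) = 5*16 + 597 = 80 + 597 = 677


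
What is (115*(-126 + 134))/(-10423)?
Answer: -920/10423 ≈ -0.088266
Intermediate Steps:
(115*(-126 + 134))/(-10423) = (115*8)*(-1/10423) = 920*(-1/10423) = -920/10423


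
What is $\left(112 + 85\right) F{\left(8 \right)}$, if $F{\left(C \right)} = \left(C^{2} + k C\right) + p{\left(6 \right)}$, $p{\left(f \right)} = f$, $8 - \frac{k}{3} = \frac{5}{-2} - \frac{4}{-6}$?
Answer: $60282$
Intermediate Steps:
$k = \frac{59}{2}$ ($k = 24 - 3 \left(\frac{5}{-2} - \frac{4}{-6}\right) = 24 - 3 \left(5 \left(- \frac{1}{2}\right) - - \frac{2}{3}\right) = 24 - 3 \left(- \frac{5}{2} + \frac{2}{3}\right) = 24 - - \frac{11}{2} = 24 + \frac{11}{2} = \frac{59}{2} \approx 29.5$)
$F{\left(C \right)} = 6 + C^{2} + \frac{59 C}{2}$ ($F{\left(C \right)} = \left(C^{2} + \frac{59 C}{2}\right) + 6 = 6 + C^{2} + \frac{59 C}{2}$)
$\left(112 + 85\right) F{\left(8 \right)} = \left(112 + 85\right) \left(6 + 8^{2} + \frac{59}{2} \cdot 8\right) = 197 \left(6 + 64 + 236\right) = 197 \cdot 306 = 60282$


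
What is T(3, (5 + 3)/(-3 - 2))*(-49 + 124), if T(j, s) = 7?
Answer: 525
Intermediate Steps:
T(3, (5 + 3)/(-3 - 2))*(-49 + 124) = 7*(-49 + 124) = 7*75 = 525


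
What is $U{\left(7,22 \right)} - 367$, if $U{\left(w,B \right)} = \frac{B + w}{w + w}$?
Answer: $- \frac{5109}{14} \approx -364.93$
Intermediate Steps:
$U{\left(w,B \right)} = \frac{B + w}{2 w}$
$U{\left(7,22 \right)} - 367 = \frac{22 + 7}{2 \cdot 7} - 367 = \frac{1}{2} \cdot \frac{1}{7} \cdot 29 - 367 = \frac{29}{14} - 367 = - \frac{5109}{14}$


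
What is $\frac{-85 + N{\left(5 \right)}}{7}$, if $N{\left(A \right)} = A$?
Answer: $- \frac{80}{7} \approx -11.429$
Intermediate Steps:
$\frac{-85 + N{\left(5 \right)}}{7} = \frac{-85 + 5}{7} = \left(-80\right) \frac{1}{7} = - \frac{80}{7}$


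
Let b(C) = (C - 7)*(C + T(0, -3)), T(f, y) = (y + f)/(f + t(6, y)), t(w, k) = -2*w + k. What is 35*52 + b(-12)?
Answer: 10221/5 ≈ 2044.2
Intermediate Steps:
t(w, k) = k - 2*w
T(f, y) = (f + y)/(-12 + f + y) (T(f, y) = (y + f)/(f + (y - 2*6)) = (f + y)/(f + (y - 12)) = (f + y)/(f + (-12 + y)) = (f + y)/(-12 + f + y))
b(C) = (-7 + C)*(⅕ + C) (b(C) = (C - 7)*(C + (0 - 3)/(-12 + 0 - 3)) = (-7 + C)*(C - 3/(-15)) = (-7 + C)*(C - 1/15*(-3)) = (-7 + C)*(C + ⅕) = (-7 + C)*(⅕ + C))
35*52 + b(-12) = 35*52 + (-7/5 + (-12)² - 34/5*(-12)) = 1820 + (-7/5 + 144 + 408/5) = 1820 + 1121/5 = 10221/5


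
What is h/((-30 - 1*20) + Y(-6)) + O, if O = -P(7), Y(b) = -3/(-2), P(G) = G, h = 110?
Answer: -899/97 ≈ -9.2680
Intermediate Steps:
Y(b) = 3/2 (Y(b) = -3*(-½) = 3/2)
O = -7 (O = -1*7 = -7)
h/((-30 - 1*20) + Y(-6)) + O = 110/((-30 - 1*20) + 3/2) - 7 = 110/((-30 - 20) + 3/2) - 7 = 110/(-50 + 3/2) - 7 = 110/(-97/2) - 7 = -2/97*110 - 7 = -220/97 - 7 = -899/97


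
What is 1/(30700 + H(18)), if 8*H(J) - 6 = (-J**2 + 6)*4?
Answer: 4/122167 ≈ 3.2742e-5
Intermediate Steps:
H(J) = 15/4 - J**2/2 (H(J) = 3/4 + ((-J**2 + 6)*4)/8 = 3/4 + ((6 - J**2)*4)/8 = 3/4 + (24 - 4*J**2)/8 = 3/4 + (3 - J**2/2) = 15/4 - J**2/2)
1/(30700 + H(18)) = 1/(30700 + (15/4 - 1/2*18**2)) = 1/(30700 + (15/4 - 1/2*324)) = 1/(30700 + (15/4 - 162)) = 1/(30700 - 633/4) = 1/(122167/4) = 4/122167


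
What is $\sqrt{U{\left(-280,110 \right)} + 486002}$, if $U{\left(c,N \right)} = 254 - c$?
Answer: $2 \sqrt{121634} \approx 697.52$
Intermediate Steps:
$\sqrt{U{\left(-280,110 \right)} + 486002} = \sqrt{\left(254 - -280\right) + 486002} = \sqrt{\left(254 + 280\right) + 486002} = \sqrt{534 + 486002} = \sqrt{486536} = 2 \sqrt{121634}$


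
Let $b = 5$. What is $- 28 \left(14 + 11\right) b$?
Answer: $-3500$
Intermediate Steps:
$- 28 \left(14 + 11\right) b = - 28 \left(14 + 11\right) 5 = \left(-28\right) 25 \cdot 5 = \left(-700\right) 5 = -3500$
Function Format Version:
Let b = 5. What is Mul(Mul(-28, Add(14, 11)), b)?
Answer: -3500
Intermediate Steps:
Mul(Mul(-28, Add(14, 11)), b) = Mul(Mul(-28, Add(14, 11)), 5) = Mul(Mul(-28, 25), 5) = Mul(-700, 5) = -3500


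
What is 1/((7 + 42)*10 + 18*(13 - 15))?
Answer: 1/454 ≈ 0.0022026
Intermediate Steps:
1/((7 + 42)*10 + 18*(13 - 15)) = 1/(49*10 + 18*(-2)) = 1/(490 - 36) = 1/454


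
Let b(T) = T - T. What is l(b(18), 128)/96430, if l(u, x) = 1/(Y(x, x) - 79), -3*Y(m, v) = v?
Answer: -3/35196950 ≈ -8.5235e-8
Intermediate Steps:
Y(m, v) = -v/3
b(T) = 0
l(u, x) = 1/(-79 - x/3) (l(u, x) = 1/(-x/3 - 79) = 1/(-79 - x/3))
l(b(18), 128)/96430 = -3/(237 + 128)/96430 = -3/365*(1/96430) = -3*1/365*(1/96430) = -3/365*1/96430 = -3/35196950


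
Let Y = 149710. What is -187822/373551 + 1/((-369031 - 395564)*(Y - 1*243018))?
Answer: -4466584354906723/8883395195484420 ≈ -0.50280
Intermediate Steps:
-187822/373551 + 1/((-369031 - 395564)*(Y - 1*243018)) = -187822/373551 + 1/((-369031 - 395564)*(149710 - 1*243018)) = -187822*1/373551 + 1/((-764595)*(149710 - 243018)) = -187822/373551 - 1/764595/(-93308) = -187822/373551 - 1/764595*(-1/93308) = -187822/373551 + 1/71342830260 = -4466584354906723/8883395195484420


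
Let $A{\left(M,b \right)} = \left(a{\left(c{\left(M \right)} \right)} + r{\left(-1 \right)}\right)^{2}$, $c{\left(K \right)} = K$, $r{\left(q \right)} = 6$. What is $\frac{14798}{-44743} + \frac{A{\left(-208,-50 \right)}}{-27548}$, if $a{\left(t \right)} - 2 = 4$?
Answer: $- \frac{103524574}{308145041} \approx -0.33596$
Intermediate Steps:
$a{\left(t \right)} = 6$ ($a{\left(t \right)} = 2 + 4 = 6$)
$A{\left(M,b \right)} = 144$ ($A{\left(M,b \right)} = \left(6 + 6\right)^{2} = 12^{2} = 144$)
$\frac{14798}{-44743} + \frac{A{\left(-208,-50 \right)}}{-27548} = \frac{14798}{-44743} + \frac{144}{-27548} = 14798 \left(- \frac{1}{44743}\right) + 144 \left(- \frac{1}{27548}\right) = - \frac{14798}{44743} - \frac{36}{6887} = - \frac{103524574}{308145041}$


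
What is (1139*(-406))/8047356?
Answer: -231217/4023678 ≈ -0.057464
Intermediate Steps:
(1139*(-406))/8047356 = -462434*1/8047356 = -231217/4023678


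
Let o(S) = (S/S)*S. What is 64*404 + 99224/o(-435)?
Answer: 11148136/435 ≈ 25628.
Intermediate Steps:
o(S) = S (o(S) = 1*S = S)
64*404 + 99224/o(-435) = 64*404 + 99224/(-435) = 25856 + 99224*(-1/435) = 25856 - 99224/435 = 11148136/435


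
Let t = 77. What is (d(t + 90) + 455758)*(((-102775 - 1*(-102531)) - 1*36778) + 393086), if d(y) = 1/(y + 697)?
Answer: 1460511152317/9 ≈ 1.6228e+11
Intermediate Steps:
d(y) = 1/(697 + y)
(d(t + 90) + 455758)*(((-102775 - 1*(-102531)) - 1*36778) + 393086) = (1/(697 + (77 + 90)) + 455758)*(((-102775 - 1*(-102531)) - 1*36778) + 393086) = (1/(697 + 167) + 455758)*(((-102775 + 102531) - 36778) + 393086) = (1/864 + 455758)*((-244 - 36778) + 393086) = (1/864 + 455758)*(-37022 + 393086) = (393774913/864)*356064 = 1460511152317/9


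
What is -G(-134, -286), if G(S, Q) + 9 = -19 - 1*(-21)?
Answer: 7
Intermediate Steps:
G(S, Q) = -7 (G(S, Q) = -9 + (-19 - 1*(-21)) = -9 + (-19 + 21) = -9 + 2 = -7)
-G(-134, -286) = -1*(-7) = 7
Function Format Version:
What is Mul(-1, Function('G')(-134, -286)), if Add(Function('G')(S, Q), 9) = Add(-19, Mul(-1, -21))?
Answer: 7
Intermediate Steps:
Function('G')(S, Q) = -7 (Function('G')(S, Q) = Add(-9, Add(-19, Mul(-1, -21))) = Add(-9, Add(-19, 21)) = Add(-9, 2) = -7)
Mul(-1, Function('G')(-134, -286)) = Mul(-1, -7) = 7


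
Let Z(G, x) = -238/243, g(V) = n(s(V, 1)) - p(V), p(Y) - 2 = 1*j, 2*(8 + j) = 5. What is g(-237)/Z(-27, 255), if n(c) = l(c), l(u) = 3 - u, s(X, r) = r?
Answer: -2673/476 ≈ -5.6155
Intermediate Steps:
j = -11/2 (j = -8 + (1/2)*5 = -8 + 5/2 = -11/2 ≈ -5.5000)
p(Y) = -7/2 (p(Y) = 2 + 1*(-11/2) = 2 - 11/2 = -7/2)
n(c) = 3 - c
g(V) = 11/2 (g(V) = (3 - 1*1) - 1*(-7/2) = (3 - 1) + 7/2 = 2 + 7/2 = 11/2)
Z(G, x) = -238/243 (Z(G, x) = -238*1/243 = -238/243)
g(-237)/Z(-27, 255) = 11/(2*(-238/243)) = (11/2)*(-243/238) = -2673/476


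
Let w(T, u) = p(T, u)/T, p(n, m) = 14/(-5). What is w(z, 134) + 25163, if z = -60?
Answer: 3774457/150 ≈ 25163.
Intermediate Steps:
p(n, m) = -14/5 (p(n, m) = 14*(-⅕) = -14/5)
w(T, u) = -14/(5*T)
w(z, 134) + 25163 = -14/5/(-60) + 25163 = -14/5*(-1/60) + 25163 = 7/150 + 25163 = 3774457/150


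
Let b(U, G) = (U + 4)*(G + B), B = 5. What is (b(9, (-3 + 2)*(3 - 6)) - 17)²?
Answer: 7569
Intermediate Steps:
b(U, G) = (4 + U)*(5 + G) (b(U, G) = (U + 4)*(G + 5) = (4 + U)*(5 + G))
(b(9, (-3 + 2)*(3 - 6)) - 17)² = ((20 + 4*((-3 + 2)*(3 - 6)) + 5*9 + ((-3 + 2)*(3 - 6))*9) - 17)² = ((20 + 4*(-1*(-3)) + 45 - 1*(-3)*9) - 17)² = ((20 + 4*3 + 45 + 3*9) - 17)² = ((20 + 12 + 45 + 27) - 17)² = (104 - 17)² = 87² = 7569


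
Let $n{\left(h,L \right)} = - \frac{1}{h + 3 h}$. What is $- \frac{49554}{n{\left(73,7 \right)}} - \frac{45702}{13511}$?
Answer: $\frac{195500989746}{13511} \approx 1.447 \cdot 10^{7}$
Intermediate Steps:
$n{\left(h,L \right)} = - \frac{1}{4 h}$
$- \frac{49554}{n{\left(73,7 \right)}} - \frac{45702}{13511} = - \frac{49554}{\left(- \frac{1}{4}\right) \frac{1}{73}} - \frac{45702}{13511} = - \frac{49554}{- \frac{1}{292}} - \frac{45702}{13511} = \left(-49554\right) \left(-292\right) - \frac{45702}{13511} = 14469768 - \frac{45702}{13511} = \frac{195500989746}{13511}$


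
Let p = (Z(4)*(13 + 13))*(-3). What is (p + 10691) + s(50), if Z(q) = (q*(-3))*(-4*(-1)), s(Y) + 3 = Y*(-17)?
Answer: 13582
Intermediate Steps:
s(Y) = -3 - 17*Y (s(Y) = -3 + Y*(-17) = -3 - 17*Y)
Z(q) = -12*q (Z(q) = -3*q*4 = -12*q)
p = 3744 (p = ((-12*4)*(13 + 13))*(-3) = -48*26*(-3) = -1248*(-3) = 3744)
(p + 10691) + s(50) = (3744 + 10691) + (-3 - 17*50) = 14435 + (-3 - 850) = 14435 - 853 = 13582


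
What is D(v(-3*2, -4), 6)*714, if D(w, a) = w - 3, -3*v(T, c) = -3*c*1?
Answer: -4998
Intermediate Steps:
v(T, c) = c (v(T, c) = -(-3*c)/3 = -(-1)*c = c)
D(w, a) = -3 + w
D(v(-3*2, -4), 6)*714 = (-3 - 4)*714 = -7*714 = -4998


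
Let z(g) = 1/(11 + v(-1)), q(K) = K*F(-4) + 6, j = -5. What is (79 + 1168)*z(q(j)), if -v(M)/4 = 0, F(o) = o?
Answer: 1247/11 ≈ 113.36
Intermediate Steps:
v(M) = 0 (v(M) = -4*0 = 0)
q(K) = 6 - 4*K (q(K) = K*(-4) + 6 = -4*K + 6 = 6 - 4*K)
z(g) = 1/11 (z(g) = 1/(11 + 0) = 1/11)
(79 + 1168)*z(q(j)) = (79 + 1168)*(1/11) = 1247*(1/11) = 1247/11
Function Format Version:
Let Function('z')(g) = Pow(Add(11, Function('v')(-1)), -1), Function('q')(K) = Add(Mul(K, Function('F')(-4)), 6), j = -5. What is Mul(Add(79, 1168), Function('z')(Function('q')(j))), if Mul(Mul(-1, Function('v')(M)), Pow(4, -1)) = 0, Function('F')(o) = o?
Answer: Rational(1247, 11) ≈ 113.36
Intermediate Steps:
Function('v')(M) = 0 (Function('v')(M) = Mul(-4, 0) = 0)
Function('q')(K) = Add(6, Mul(-4, K)) (Function('q')(K) = Add(Mul(K, -4), 6) = Add(Mul(-4, K), 6) = Add(6, Mul(-4, K)))
Function('z')(g) = Rational(1, 11) (Function('z')(g) = Pow(Add(11, 0), -1) = Pow(11, -1) = Rational(1, 11))
Mul(Add(79, 1168), Function('z')(Function('q')(j))) = Mul(Add(79, 1168), Rational(1, 11)) = Mul(1247, Rational(1, 11)) = Rational(1247, 11)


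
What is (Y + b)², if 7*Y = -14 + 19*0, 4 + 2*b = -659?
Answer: 444889/4 ≈ 1.1122e+5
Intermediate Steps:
b = -663/2 (b = -2 + (½)*(-659) = -2 - 659/2 = -663/2 ≈ -331.50)
Y = -2 (Y = (-14 + 19*0)/7 = (-14 + 0)/7 = (⅐)*(-14) = -2)
(Y + b)² = (-2 - 663/2)² = (-667/2)² = 444889/4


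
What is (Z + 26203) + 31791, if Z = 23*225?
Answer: 63169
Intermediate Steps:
Z = 5175
(Z + 26203) + 31791 = (5175 + 26203) + 31791 = 31378 + 31791 = 63169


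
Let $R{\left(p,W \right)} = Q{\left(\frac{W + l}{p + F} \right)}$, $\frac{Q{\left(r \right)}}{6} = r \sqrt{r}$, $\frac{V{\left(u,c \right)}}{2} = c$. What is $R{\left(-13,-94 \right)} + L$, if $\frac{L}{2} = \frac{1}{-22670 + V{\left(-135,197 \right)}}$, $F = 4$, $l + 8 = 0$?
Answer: $- \frac{1}{11138} + \frac{68 \sqrt{102}}{3} \approx 228.92$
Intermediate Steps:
$l = -8$ ($l = -8 + 0 = -8$)
$V{\left(u,c \right)} = 2 c$
$Q{\left(r \right)} = 6 r^{\frac{3}{2}}$ ($Q{\left(r \right)} = 6 r \sqrt{r} = 6 r^{\frac{3}{2}}$)
$R{\left(p,W \right)} = 6 \left(\frac{-8 + W}{4 + p}\right)^{\frac{3}{2}}$ ($R{\left(p,W \right)} = 6 \left(\frac{W - 8}{p + 4}\right)^{\frac{3}{2}} = 6 \left(\frac{-8 + W}{4 + p}\right)^{\frac{3}{2}}$)
$L = - \frac{1}{11138}$ ($L = \frac{2}{-22670 + 2 \cdot 197} = \frac{2}{-22670 + 394} = \frac{2}{-22276} = 2 \left(- \frac{1}{22276}\right) = - \frac{1}{11138} \approx -8.9783 \cdot 10^{-5}$)
$R{\left(-13,-94 \right)} + L = 6 \left(\frac{-8 - 94}{4 - 13}\right)^{\frac{3}{2}} - \frac{1}{11138} = 6 \left(\frac{1}{-9} \left(-102\right)\right)^{\frac{3}{2}} - \frac{1}{11138} = 6 \left(\left(- \frac{1}{9}\right) \left(-102\right)\right)^{\frac{3}{2}} - \frac{1}{11138} = 6 \left(\frac{34}{3}\right)^{\frac{3}{2}} - \frac{1}{11138} = 6 \frac{34 \sqrt{102}}{9} - \frac{1}{11138} = \frac{68 \sqrt{102}}{3} - \frac{1}{11138} = - \frac{1}{11138} + \frac{68 \sqrt{102}}{3}$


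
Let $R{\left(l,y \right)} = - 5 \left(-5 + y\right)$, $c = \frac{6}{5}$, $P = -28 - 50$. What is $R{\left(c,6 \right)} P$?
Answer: $390$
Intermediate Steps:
$P = -78$
$c = \frac{6}{5}$ ($c = 6 \cdot \frac{1}{5} = \frac{6}{5} \approx 1.2$)
$R{\left(l,y \right)} = 25 - 5 y$
$R{\left(c,6 \right)} P = \left(25 - 30\right) \left(-78\right) = \left(-5\right) \left(-78\right) = 390$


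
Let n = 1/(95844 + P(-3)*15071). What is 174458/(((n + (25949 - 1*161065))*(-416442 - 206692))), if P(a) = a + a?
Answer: 472606722/228085266619129 ≈ 2.0721e-6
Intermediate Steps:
P(a) = 2*a
n = 1/5418 (n = 1/(95844 + (2*(-3))*15071) = 1/(95844 - 6*15071) = 1/(95844 - 90426) = 1/5418 ≈ 0.00018457)
174458/(((n + (25949 - 1*161065))*(-416442 - 206692))) = 174458/(((1/5418 + (25949 - 1*161065))*(-416442 - 206692))) = 174458/(((1/5418 + (25949 - 161065))*(-623134))) = 174458/(((1/5418 - 135116)*(-623134))) = 174458/((-732058487/5418*(-623134))) = 174458/(228085266619129/2709) = 174458*(2709/228085266619129) = 472606722/228085266619129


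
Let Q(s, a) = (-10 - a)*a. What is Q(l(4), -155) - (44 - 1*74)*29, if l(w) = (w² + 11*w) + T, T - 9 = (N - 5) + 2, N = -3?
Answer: -21605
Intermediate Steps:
T = 3 (T = 9 + ((-3 - 5) + 2) = 9 + (-8 + 2) = 9 - 6 = 3)
l(w) = 3 + w² + 11*w (l(w) = (w² + 11*w) + 3 = 3 + w² + 11*w)
Q(s, a) = a*(-10 - a)
Q(l(4), -155) - (44 - 1*74)*29 = -1*(-155)*(10 - 155) - (44 - 1*74)*29 = -1*(-155)*(-145) - (44 - 74)*29 = -22475 - (-30)*29 = -22475 - 1*(-870) = -22475 + 870 = -21605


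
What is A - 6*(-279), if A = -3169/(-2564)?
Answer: 4295305/2564 ≈ 1675.2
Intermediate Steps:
A = 3169/2564 (A = -3169*(-1/2564) = 3169/2564 ≈ 1.2360)
A - 6*(-279) = 3169/2564 - 6*(-279) = 3169/2564 - 1*(-1674) = 3169/2564 + 1674 = 4295305/2564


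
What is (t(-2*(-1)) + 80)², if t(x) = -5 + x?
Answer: 5929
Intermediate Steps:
(t(-2*(-1)) + 80)² = ((-5 - 2*(-1)) + 80)² = ((-5 + 2) + 80)² = (-3 + 80)² = 77² = 5929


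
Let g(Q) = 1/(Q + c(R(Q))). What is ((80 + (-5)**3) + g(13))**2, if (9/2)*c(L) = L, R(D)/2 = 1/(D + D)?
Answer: 4681022724/2319529 ≈ 2018.1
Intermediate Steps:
R(D) = 1/D (R(D) = 2/(D + D) = 2/((2*D)) = 2*(1/(2*D)) = 1/D)
c(L) = 2*L/9
g(Q) = 1/(Q + 2/(9*Q))
((80 + (-5)**3) + g(13))**2 = ((80 + (-5)**3) + 9*13/(2 + 9*13**2))**2 = ((80 - 125) + 9*13/(2 + 9*169))**2 = (-45 + 9*13/(2 + 1521))**2 = (-45 + 9*13/1523)**2 = (-45 + 9*13*(1/1523))**2 = (-45 + 117/1523)**2 = (-68418/1523)**2 = 4681022724/2319529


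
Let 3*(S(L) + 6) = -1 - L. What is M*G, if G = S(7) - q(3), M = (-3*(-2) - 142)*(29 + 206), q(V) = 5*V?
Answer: 2269160/3 ≈ 7.5639e+5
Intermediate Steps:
S(L) = -19/3 - L/3 (S(L) = -6 + (-1 - L)/3 = -6 + (-1/3 - L/3) = -19/3 - L/3)
M = -31960 (M = (6 - 142)*235 = -136*235 = -31960)
G = -71/3 (G = (-19/3 - 1/3*7) - 5*3 = (-19/3 - 7/3) - 1*15 = -26/3 - 15 = -71/3 ≈ -23.667)
M*G = -31960*(-71/3) = 2269160/3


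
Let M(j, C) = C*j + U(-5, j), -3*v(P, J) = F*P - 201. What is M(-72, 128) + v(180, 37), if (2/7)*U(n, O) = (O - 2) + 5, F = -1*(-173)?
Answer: -39541/2 ≈ -19771.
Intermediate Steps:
F = 173
U(n, O) = 21/2 + 7*O/2 (U(n, O) = 7*((O - 2) + 5)/2 = 7*((-2 + O) + 5)/2 = 7*(3 + O)/2 = 21/2 + 7*O/2)
v(P, J) = 67 - 173*P/3 (v(P, J) = -(173*P - 201)/3 = -(-201 + 173*P)/3 = 67 - 173*P/3)
M(j, C) = 21/2 + 7*j/2 + C*j (M(j, C) = C*j + (21/2 + 7*j/2) = 21/2 + 7*j/2 + C*j)
M(-72, 128) + v(180, 37) = (21/2 + (7/2)*(-72) + 128*(-72)) + (67 - 173/3*180) = (21/2 - 252 - 9216) + (67 - 10380) = -18915/2 - 10313 = -39541/2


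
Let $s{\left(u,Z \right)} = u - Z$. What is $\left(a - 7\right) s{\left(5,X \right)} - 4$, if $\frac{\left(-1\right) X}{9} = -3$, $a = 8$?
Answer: $-26$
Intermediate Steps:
$X = 27$ ($X = \left(-9\right) \left(-3\right) = 27$)
$\left(a - 7\right) s{\left(5,X \right)} - 4 = \left(8 - 7\right) \left(5 - 27\right) - 4 = 1 \left(-22\right) - 4 = -22 - 4 = -26$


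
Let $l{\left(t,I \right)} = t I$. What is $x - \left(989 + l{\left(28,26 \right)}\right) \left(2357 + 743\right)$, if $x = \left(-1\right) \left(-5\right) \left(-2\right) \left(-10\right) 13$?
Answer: $-5321400$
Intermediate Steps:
$l{\left(t,I \right)} = I t$
$x = 1300$ ($x = 5 \left(-2\right) \left(-10\right) 13 = \left(-10\right) \left(-10\right) 13 = 100 \cdot 13 = 1300$)
$x - \left(989 + l{\left(28,26 \right)}\right) \left(2357 + 743\right) = 1300 - \left(989 + 26 \cdot 28\right) \left(2357 + 743\right) = 1300 - \left(989 + 728\right) 3100 = 1300 - 1717 \cdot 3100 = 1300 - 5322700 = -5321400$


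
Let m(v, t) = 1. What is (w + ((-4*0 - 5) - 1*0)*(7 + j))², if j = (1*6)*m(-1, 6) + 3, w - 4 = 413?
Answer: 113569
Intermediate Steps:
w = 417 (w = 4 + 413 = 417)
j = 9 (j = (1*6)*1 + 3 = 6*1 + 3 = 6 + 3 = 9)
(w + ((-4*0 - 5) - 1*0)*(7 + j))² = (417 + ((-4*0 - 5) - 1*0)*(7 + 9))² = (417 + ((0 - 5) + 0)*16)² = (417 + (-5 + 0)*16)² = (417 - 5*16)² = (417 - 80)² = 337² = 113569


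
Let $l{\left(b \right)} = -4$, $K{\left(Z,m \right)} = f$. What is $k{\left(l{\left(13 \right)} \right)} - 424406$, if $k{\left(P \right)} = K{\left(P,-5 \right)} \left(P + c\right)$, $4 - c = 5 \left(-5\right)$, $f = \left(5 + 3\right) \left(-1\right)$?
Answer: $-424606$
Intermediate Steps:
$f = -8$ ($f = 8 \left(-1\right) = -8$)
$K{\left(Z,m \right)} = -8$
$c = 29$ ($c = 4 - 5 \left(-5\right) = 4 - -25 = 4 + 25 = 29$)
$k{\left(P \right)} = -232 - 8 P$ ($k{\left(P \right)} = - 8 \left(P + 29\right) = - 8 \left(29 + P\right) = -232 - 8 P$)
$k{\left(l{\left(13 \right)} \right)} - 424406 = \left(-232 - -32\right) - 424406 = \left(-232 + 32\right) - 424406 = -200 - 424406 = -424606$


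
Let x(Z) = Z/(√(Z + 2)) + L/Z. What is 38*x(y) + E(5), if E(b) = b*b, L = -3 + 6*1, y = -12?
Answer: 31/2 + 228*I*√10/5 ≈ 15.5 + 144.2*I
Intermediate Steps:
L = 3 (L = -3 + 6 = 3)
E(b) = b²
x(Z) = 3/Z + Z/√(2 + Z) (x(Z) = Z/(√(Z + 2)) + 3/Z = Z/(√(2 + Z)) + 3/Z = Z/√(2 + Z) + 3/Z = 3/Z + Z/√(2 + Z))
38*x(y) + E(5) = 38*(3/(-12) - 12/√(2 - 12)) + 5² = 38*(3*(-1/12) - (-6)*I*√10/5) + 25 = 38*(-¼ - (-6)*I*√10/5) + 25 = 38*(-¼ + 6*I*√10/5) + 25 = (-19/2 + 228*I*√10/5) + 25 = 31/2 + 228*I*√10/5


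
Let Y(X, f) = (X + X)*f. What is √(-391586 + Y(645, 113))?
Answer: 2*I*√61454 ≈ 495.8*I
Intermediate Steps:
Y(X, f) = 2*X*f (Y(X, f) = (2*X)*f = 2*X*f)
√(-391586 + Y(645, 113)) = √(-391586 + 2*645*113) = √(-391586 + 145770) = √(-245816) = 2*I*√61454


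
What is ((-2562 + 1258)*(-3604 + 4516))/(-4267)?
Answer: 1189248/4267 ≈ 278.71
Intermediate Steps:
((-2562 + 1258)*(-3604 + 4516))/(-4267) = -1304*912*(-1/4267) = -1189248*(-1/4267) = 1189248/4267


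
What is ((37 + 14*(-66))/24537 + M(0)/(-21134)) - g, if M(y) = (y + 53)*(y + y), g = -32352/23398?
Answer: 386533499/287058363 ≈ 1.3465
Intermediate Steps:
g = -16176/11699 (g = -32352*1/23398 = -16176/11699 ≈ -1.3827)
M(y) = 2*y*(53 + y) (M(y) = (53 + y)*(2*y) = 2*y*(53 + y))
((37 + 14*(-66))/24537 + M(0)/(-21134)) - g = ((37 + 14*(-66))/24537 + (2*0*(53 + 0))/(-21134)) - 1*(-16176/11699) = ((37 - 924)*(1/24537) + (2*0*53)*(-1/21134)) + 16176/11699 = (-887*1/24537 + 0*(-1/21134)) + 16176/11699 = (-887/24537 + 0) + 16176/11699 = -887/24537 + 16176/11699 = 386533499/287058363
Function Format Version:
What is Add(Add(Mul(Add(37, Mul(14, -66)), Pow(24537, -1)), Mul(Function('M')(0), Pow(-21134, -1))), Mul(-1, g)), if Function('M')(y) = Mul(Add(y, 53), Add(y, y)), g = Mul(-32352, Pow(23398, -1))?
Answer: Rational(386533499, 287058363) ≈ 1.3465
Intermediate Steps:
g = Rational(-16176, 11699) (g = Mul(-32352, Rational(1, 23398)) = Rational(-16176, 11699) ≈ -1.3827)
Function('M')(y) = Mul(2, y, Add(53, y)) (Function('M')(y) = Mul(Add(53, y), Mul(2, y)) = Mul(2, y, Add(53, y)))
Add(Add(Mul(Add(37, Mul(14, -66)), Pow(24537, -1)), Mul(Function('M')(0), Pow(-21134, -1))), Mul(-1, g)) = Add(Add(Mul(Add(37, Mul(14, -66)), Pow(24537, -1)), Mul(Mul(2, 0, Add(53, 0)), Pow(-21134, -1))), Mul(-1, Rational(-16176, 11699))) = Add(Add(Mul(Add(37, -924), Rational(1, 24537)), Mul(Mul(2, 0, 53), Rational(-1, 21134))), Rational(16176, 11699)) = Add(Add(Mul(-887, Rational(1, 24537)), Mul(0, Rational(-1, 21134))), Rational(16176, 11699)) = Add(Add(Rational(-887, 24537), 0), Rational(16176, 11699)) = Add(Rational(-887, 24537), Rational(16176, 11699)) = Rational(386533499, 287058363)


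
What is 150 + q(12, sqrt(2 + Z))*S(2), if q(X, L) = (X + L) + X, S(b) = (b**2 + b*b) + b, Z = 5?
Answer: 390 + 10*sqrt(7) ≈ 416.46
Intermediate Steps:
S(b) = b + 2*b**2 (S(b) = (b**2 + b**2) + b = 2*b**2 + b = b + 2*b**2)
q(X, L) = L + 2*X (q(X, L) = (L + X) + X = L + 2*X)
150 + q(12, sqrt(2 + Z))*S(2) = 150 + (sqrt(2 + 5) + 2*12)*(2*(1 + 2*2)) = 150 + (sqrt(7) + 24)*(2*(1 + 4)) = 150 + (24 + sqrt(7))*(2*5) = 150 + (24 + sqrt(7))*10 = 150 + (240 + 10*sqrt(7)) = 390 + 10*sqrt(7)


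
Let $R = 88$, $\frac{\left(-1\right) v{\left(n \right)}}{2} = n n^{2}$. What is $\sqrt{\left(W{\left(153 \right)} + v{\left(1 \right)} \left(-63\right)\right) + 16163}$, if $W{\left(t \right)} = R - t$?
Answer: $52 \sqrt{6} \approx 127.37$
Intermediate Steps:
$v{\left(n \right)} = - 2 n^{3}$ ($v{\left(n \right)} = - 2 n n^{2} = - 2 n^{3}$)
$W{\left(t \right)} = 88 - t$
$\sqrt{\left(W{\left(153 \right)} + v{\left(1 \right)} \left(-63\right)\right) + 16163} = \sqrt{\left(\left(88 - 153\right) + - 2 \cdot 1^{3} \left(-63\right)\right) + 16163} = \sqrt{\left(\left(88 - 153\right) + \left(-2\right) 1 \left(-63\right)\right) + 16163} = \sqrt{\left(-65 - -126\right) + 16163} = \sqrt{\left(-65 + 126\right) + 16163} = \sqrt{61 + 16163} = \sqrt{16224} = 52 \sqrt{6}$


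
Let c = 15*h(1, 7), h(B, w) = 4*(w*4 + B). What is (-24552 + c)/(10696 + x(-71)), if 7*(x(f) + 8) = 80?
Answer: -39921/18724 ≈ -2.1321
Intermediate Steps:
x(f) = 24/7 (x(f) = -8 + (⅐)*80 = -8 + 80/7 = 24/7)
h(B, w) = 4*B + 16*w (h(B, w) = 4*(4*w + B) = 4*(B + 4*w) = 4*B + 16*w)
c = 1740 (c = 15*(4*1 + 16*7) = 15*(4 + 112) = 15*116 = 1740)
(-24552 + c)/(10696 + x(-71)) = (-24552 + 1740)/(10696 + 24/7) = -22812/74896/7 = -22812*7/74896 = -39921/18724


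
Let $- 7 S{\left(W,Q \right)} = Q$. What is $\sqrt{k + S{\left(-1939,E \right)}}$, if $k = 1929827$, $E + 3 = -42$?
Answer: $\frac{\sqrt{94561838}}{7} \approx 1389.2$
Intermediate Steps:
$E = -45$ ($E = -3 - 42 = -45$)
$S{\left(W,Q \right)} = - \frac{Q}{7}$
$\sqrt{k + S{\left(-1939,E \right)}} = \sqrt{1929827 - - \frac{45}{7}} = \sqrt{1929827 + \frac{45}{7}} = \sqrt{\frac{13508834}{7}} = \frac{\sqrt{94561838}}{7}$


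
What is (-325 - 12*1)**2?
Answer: 113569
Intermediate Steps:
(-325 - 12*1)**2 = (-325 - 12)**2 = (-337)**2 = 113569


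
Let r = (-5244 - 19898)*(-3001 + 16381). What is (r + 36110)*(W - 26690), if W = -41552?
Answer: 22954141851700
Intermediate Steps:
r = -336399960 (r = -25142*13380 = -336399960)
(r + 36110)*(W - 26690) = (-336399960 + 36110)*(-41552 - 26690) = -336363850*(-68242) = 22954141851700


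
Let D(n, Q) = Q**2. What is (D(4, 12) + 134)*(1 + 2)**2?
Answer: 2502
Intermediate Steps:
(D(4, 12) + 134)*(1 + 2)**2 = (12**2 + 134)*(1 + 2)**2 = (144 + 134)*3**2 = 278*9 = 2502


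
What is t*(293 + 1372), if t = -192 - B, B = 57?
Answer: -414585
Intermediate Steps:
t = -249 (t = -192 - 1*57 = -192 - 57 = -249)
t*(293 + 1372) = -249*(293 + 1372) = -249*1665 = -414585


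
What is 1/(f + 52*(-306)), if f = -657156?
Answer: -1/673068 ≈ -1.4857e-6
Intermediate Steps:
1/(f + 52*(-306)) = 1/(-657156 + 52*(-306)) = 1/(-657156 - 15912) = 1/(-673068) = -1/673068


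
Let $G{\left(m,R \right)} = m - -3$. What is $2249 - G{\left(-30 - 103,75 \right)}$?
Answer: $2379$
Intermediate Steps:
$G{\left(m,R \right)} = 3 + m$ ($G{\left(m,R \right)} = m + 3 = 3 + m$)
$2249 - G{\left(-30 - 103,75 \right)} = 2249 - \left(3 - 133\right) = 2249 - -130 = 2249 + 130 = 2379$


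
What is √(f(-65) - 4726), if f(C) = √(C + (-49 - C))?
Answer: √(-4726 + 7*I) ≈ 0.0509 + 68.746*I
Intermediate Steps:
f(C) = 7*I (f(C) = √(-49) = 7*I)
√(f(-65) - 4726) = √(7*I - 4726) = √(-4726 + 7*I)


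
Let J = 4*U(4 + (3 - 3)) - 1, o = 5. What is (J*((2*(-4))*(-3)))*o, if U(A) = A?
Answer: 1800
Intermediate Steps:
J = 15 (J = 4*(4 + (3 - 3)) - 1 = 4*(4 + 0) - 1 = 4*4 - 1 = 16 - 1 = 15)
(J*((2*(-4))*(-3)))*o = (15*((2*(-4))*(-3)))*5 = (15*(-8*(-3)))*5 = (15*24)*5 = 360*5 = 1800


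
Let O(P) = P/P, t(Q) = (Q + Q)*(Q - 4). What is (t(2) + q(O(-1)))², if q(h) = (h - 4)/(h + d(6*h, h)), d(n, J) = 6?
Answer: 3481/49 ≈ 71.041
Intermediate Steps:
t(Q) = 2*Q*(-4 + Q) (t(Q) = (2*Q)*(-4 + Q) = 2*Q*(-4 + Q))
O(P) = 1
q(h) = (-4 + h)/(6 + h) (q(h) = (h - 4)/(h + 6) = (-4 + h)/(6 + h))
(t(2) + q(O(-1)))² = (2*2*(-4 + 2) + (-4 + 1)/(6 + 1))² = (2*2*(-2) - 3/7)² = (-8 + (⅐)*(-3))² = (-8 - 3/7)² = (-59/7)² = 3481/49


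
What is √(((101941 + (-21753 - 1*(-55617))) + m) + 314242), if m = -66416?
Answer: √383631 ≈ 619.38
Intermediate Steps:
√(((101941 + (-21753 - 1*(-55617))) + m) + 314242) = √(((101941 + (-21753 - 1*(-55617))) - 66416) + 314242) = √(((101941 + (-21753 + 55617)) - 66416) + 314242) = √(((101941 + 33864) - 66416) + 314242) = √((135805 - 66416) + 314242) = √(69389 + 314242) = √383631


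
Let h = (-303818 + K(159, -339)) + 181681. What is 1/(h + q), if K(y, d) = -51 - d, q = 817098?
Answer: 1/695249 ≈ 1.4383e-6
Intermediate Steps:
h = -121849 (h = (-303818 + (-51 - 1*(-339))) + 181681 = (-303818 + (-51 + 339)) + 181681 = (-303818 + 288) + 181681 = -303530 + 181681 = -121849)
1/(h + q) = 1/(-121849 + 817098) = 1/695249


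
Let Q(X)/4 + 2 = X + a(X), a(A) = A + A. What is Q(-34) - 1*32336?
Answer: -32752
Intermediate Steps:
a(A) = 2*A
Q(X) = -8 + 12*X (Q(X) = -8 + 4*(X + 2*X) = -8 + 4*(3*X) = -8 + 12*X)
Q(-34) - 1*32336 = (-8 + 12*(-34)) - 1*32336 = (-8 - 408) - 32336 = -416 - 32336 = -32752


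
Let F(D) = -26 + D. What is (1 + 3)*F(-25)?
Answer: -204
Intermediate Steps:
(1 + 3)*F(-25) = (1 + 3)*(-26 - 25) = 4*(-51) = -204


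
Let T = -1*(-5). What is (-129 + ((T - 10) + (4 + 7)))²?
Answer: 15129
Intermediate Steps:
T = 5
(-129 + ((T - 10) + (4 + 7)))² = (-129 + ((5 - 10) + (4 + 7)))² = (-129 + (-5 + 11))² = (-129 + 6)² = (-123)² = 15129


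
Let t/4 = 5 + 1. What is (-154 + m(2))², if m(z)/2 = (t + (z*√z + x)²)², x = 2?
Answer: 9911844 + 6206976*√2 ≈ 1.8690e+7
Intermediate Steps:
t = 24 (t = 4*(5 + 1) = 4*6 = 24)
m(z) = 2*(24 + (2 + z^(3/2))²)² (m(z) = 2*(24 + (z*√z + 2)²)² = 2*(24 + (z^(3/2) + 2)²)² = 2*(24 + (2 + z^(3/2))²)²)
(-154 + m(2))² = (-154 + 2*(24 + (2 + 2^(3/2))²)²)² = (-154 + 2*(24 + (2 + 2*√2)²)²)²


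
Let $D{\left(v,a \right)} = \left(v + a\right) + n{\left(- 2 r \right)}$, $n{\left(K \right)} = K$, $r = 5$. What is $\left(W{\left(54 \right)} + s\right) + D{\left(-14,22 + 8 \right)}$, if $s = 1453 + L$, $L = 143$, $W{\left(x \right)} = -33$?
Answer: $1569$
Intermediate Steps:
$D{\left(v,a \right)} = -10 + a + v$ ($D{\left(v,a \right)} = \left(v + a\right) - 10 = \left(a + v\right) - 10 = -10 + a + v$)
$s = 1596$ ($s = 1453 + 143 = 1596$)
$\left(W{\left(54 \right)} + s\right) + D{\left(-14,22 + 8 \right)} = \left(-33 + 1596\right) - -6 = 1563 - -6 = 1563 + 6 = 1569$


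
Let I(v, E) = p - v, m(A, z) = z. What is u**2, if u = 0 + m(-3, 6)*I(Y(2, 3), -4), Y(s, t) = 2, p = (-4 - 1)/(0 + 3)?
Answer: 484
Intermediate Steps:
p = -5/3 ≈ -1.6667
I(v, E) = -5/3 - v
u = -22 (u = 0 + 6*(-5/3 - 1*2) = 0 + 6*(-5/3 - 2) = 0 + 6*(-11/3) = 0 - 22 = -22)
u**2 = (-22)**2 = 484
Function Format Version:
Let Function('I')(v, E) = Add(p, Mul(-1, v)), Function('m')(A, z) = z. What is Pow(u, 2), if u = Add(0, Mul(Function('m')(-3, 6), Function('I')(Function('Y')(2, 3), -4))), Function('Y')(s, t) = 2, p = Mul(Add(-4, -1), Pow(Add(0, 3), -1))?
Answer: 484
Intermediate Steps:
p = Rational(-5, 3) (p = Mul(-5, Pow(3, -1)) = Mul(-5, Rational(1, 3)) = Rational(-5, 3) ≈ -1.6667)
Function('I')(v, E) = Add(Rational(-5, 3), Mul(-1, v))
u = -22 (u = Add(0, Mul(6, Add(Rational(-5, 3), Mul(-1, 2)))) = Add(0, Mul(6, Add(Rational(-5, 3), -2))) = Add(0, Mul(6, Rational(-11, 3))) = Add(0, -22) = -22)
Pow(u, 2) = Pow(-22, 2) = 484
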